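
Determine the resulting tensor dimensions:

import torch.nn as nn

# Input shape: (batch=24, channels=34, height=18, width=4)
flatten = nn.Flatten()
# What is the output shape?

Input shape: (24, 34, 18, 4)
Output shape: (24, 2448)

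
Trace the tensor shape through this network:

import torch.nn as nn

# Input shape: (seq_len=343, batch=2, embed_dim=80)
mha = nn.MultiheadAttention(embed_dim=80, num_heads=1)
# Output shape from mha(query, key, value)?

Input shape: (343, 2, 80)
Output shape: (343, 2, 80)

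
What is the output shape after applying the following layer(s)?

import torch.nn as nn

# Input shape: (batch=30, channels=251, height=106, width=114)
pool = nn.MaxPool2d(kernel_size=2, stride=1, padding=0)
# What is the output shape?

Input shape: (30, 251, 106, 114)
Output shape: (30, 251, 105, 113)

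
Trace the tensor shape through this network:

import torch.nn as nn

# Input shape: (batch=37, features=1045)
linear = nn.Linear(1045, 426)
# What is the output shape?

Input shape: (37, 1045)
Output shape: (37, 426)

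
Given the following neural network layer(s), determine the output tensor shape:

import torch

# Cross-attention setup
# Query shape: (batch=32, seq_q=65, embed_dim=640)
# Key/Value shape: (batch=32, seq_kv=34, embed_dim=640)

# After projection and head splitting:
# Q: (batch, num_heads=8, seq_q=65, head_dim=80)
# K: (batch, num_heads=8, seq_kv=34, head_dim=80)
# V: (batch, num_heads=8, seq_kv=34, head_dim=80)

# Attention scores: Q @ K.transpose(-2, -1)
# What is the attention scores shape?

Input shape: (32, 65, 640)
Output shape: (32, 8, 65, 34)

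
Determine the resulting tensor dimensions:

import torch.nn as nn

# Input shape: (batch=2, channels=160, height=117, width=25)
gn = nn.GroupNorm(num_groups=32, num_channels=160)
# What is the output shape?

Input shape: (2, 160, 117, 25)
Output shape: (2, 160, 117, 25)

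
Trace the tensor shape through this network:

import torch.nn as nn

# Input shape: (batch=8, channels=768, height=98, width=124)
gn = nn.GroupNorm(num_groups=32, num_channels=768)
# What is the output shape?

Input shape: (8, 768, 98, 124)
Output shape: (8, 768, 98, 124)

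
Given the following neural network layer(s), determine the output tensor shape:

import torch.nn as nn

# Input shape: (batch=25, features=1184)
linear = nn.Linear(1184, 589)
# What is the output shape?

Input shape: (25, 1184)
Output shape: (25, 589)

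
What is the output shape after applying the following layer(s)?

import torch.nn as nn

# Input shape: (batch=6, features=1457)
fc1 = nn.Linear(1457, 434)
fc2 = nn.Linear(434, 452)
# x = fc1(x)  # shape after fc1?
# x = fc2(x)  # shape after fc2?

Input shape: (6, 1457)
  -> after fc1: (6, 434)
Output shape: (6, 452)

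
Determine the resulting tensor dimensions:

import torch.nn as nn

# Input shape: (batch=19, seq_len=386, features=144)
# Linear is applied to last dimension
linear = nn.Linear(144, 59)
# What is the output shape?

Input shape: (19, 386, 144)
Output shape: (19, 386, 59)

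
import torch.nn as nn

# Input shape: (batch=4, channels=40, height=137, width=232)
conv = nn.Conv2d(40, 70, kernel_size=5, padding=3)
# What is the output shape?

Input shape: (4, 40, 137, 232)
Output shape: (4, 70, 139, 234)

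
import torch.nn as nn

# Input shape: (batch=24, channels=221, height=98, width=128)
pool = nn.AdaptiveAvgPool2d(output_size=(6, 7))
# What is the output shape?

Input shape: (24, 221, 98, 128)
Output shape: (24, 221, 6, 7)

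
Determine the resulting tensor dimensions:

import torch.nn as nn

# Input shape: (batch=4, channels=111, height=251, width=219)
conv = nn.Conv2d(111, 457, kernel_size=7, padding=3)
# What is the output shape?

Input shape: (4, 111, 251, 219)
Output shape: (4, 457, 251, 219)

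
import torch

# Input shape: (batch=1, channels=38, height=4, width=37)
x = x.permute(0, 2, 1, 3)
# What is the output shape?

Input shape: (1, 38, 4, 37)
Output shape: (1, 4, 38, 37)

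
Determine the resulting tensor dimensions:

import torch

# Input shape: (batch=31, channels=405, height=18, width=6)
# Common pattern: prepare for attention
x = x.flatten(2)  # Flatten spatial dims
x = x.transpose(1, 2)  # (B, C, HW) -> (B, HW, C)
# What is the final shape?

Input shape: (31, 405, 18, 6)
  -> after flatten(2): (31, 405, 108)
Output shape: (31, 108, 405)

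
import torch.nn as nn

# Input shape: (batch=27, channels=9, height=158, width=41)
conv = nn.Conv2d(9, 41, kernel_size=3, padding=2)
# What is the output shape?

Input shape: (27, 9, 158, 41)
Output shape: (27, 41, 160, 43)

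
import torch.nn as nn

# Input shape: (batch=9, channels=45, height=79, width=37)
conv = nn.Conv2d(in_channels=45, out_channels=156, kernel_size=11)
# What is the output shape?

Input shape: (9, 45, 79, 37)
Output shape: (9, 156, 69, 27)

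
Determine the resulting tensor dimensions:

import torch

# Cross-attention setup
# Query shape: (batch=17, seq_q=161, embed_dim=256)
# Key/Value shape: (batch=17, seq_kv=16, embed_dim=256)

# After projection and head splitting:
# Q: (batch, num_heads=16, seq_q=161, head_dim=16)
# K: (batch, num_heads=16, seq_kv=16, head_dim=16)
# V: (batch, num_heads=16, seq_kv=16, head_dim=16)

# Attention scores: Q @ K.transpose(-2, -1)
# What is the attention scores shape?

Input shape: (17, 161, 256)
Output shape: (17, 16, 161, 16)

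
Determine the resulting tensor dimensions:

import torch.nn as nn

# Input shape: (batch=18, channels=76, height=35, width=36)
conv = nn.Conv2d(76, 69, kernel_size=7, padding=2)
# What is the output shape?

Input shape: (18, 76, 35, 36)
Output shape: (18, 69, 33, 34)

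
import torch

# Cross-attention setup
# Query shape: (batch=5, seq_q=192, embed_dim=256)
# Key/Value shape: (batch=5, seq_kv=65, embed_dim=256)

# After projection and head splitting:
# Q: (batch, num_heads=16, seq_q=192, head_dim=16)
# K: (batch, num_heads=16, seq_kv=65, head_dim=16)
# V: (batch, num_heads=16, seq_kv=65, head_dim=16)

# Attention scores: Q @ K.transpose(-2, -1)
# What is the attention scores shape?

Input shape: (5, 192, 256)
Output shape: (5, 16, 192, 65)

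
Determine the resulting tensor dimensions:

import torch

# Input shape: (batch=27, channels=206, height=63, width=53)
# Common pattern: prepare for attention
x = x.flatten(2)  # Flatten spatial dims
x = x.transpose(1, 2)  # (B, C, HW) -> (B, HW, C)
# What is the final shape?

Input shape: (27, 206, 63, 53)
  -> after flatten(2): (27, 206, 3339)
Output shape: (27, 3339, 206)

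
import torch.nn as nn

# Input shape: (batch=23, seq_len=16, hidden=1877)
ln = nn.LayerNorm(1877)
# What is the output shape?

Input shape: (23, 16, 1877)
Output shape: (23, 16, 1877)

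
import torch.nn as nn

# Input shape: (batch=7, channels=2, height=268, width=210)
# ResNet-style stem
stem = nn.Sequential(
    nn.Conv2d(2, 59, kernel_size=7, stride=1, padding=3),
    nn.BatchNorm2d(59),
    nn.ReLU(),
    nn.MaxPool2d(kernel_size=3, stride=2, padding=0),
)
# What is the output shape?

Input shape: (7, 2, 268, 210)
  -> after Conv2d 7x7 stride=1: (7, 59, 268, 210)
Output shape: (7, 59, 133, 104)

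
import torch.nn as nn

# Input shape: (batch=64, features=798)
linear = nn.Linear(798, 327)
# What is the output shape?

Input shape: (64, 798)
Output shape: (64, 327)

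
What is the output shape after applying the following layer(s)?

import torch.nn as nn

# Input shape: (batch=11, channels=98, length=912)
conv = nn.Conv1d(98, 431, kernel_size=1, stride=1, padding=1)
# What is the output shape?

Input shape: (11, 98, 912)
Output shape: (11, 431, 914)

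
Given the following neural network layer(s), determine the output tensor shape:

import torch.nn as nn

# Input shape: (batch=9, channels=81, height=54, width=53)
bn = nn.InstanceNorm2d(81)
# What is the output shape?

Input shape: (9, 81, 54, 53)
Output shape: (9, 81, 54, 53)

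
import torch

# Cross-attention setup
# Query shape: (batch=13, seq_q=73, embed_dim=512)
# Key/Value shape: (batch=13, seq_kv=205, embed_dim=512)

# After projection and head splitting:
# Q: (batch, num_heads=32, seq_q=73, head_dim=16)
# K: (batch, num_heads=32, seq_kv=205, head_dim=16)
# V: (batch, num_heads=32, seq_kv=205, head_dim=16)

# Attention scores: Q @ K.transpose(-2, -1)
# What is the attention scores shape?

Input shape: (13, 73, 512)
Output shape: (13, 32, 73, 205)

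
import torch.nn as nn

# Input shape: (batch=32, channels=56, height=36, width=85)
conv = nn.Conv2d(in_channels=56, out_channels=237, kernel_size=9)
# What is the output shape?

Input shape: (32, 56, 36, 85)
Output shape: (32, 237, 28, 77)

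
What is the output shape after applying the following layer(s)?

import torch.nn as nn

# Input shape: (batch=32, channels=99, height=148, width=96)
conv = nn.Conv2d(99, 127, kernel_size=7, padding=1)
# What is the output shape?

Input shape: (32, 99, 148, 96)
Output shape: (32, 127, 144, 92)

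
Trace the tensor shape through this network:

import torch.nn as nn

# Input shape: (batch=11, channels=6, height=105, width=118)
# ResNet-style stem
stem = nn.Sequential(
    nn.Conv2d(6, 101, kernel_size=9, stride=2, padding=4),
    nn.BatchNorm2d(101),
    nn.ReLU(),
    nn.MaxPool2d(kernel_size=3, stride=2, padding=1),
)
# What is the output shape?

Input shape: (11, 6, 105, 118)
  -> after Conv2d 9x9 stride=2: (11, 101, 53, 59)
Output shape: (11, 101, 27, 30)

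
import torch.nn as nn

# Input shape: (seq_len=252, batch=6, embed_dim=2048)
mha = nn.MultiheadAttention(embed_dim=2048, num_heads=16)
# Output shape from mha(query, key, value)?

Input shape: (252, 6, 2048)
Output shape: (252, 6, 2048)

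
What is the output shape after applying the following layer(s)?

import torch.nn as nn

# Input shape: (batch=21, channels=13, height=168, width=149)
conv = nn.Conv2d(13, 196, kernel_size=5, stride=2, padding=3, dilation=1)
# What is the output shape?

Input shape: (21, 13, 168, 149)
Output shape: (21, 196, 85, 76)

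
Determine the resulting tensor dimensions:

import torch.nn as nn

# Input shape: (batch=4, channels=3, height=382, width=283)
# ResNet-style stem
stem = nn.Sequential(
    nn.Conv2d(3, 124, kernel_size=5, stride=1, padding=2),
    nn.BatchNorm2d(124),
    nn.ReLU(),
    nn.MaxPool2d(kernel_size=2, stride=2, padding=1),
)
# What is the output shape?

Input shape: (4, 3, 382, 283)
  -> after Conv2d 5x5 stride=1: (4, 124, 382, 283)
Output shape: (4, 124, 192, 142)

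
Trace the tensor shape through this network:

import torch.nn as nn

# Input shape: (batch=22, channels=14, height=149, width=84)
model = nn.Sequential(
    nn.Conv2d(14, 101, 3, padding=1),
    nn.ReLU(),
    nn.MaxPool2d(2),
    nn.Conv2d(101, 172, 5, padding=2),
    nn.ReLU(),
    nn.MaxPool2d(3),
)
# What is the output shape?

Input shape: (22, 14, 149, 84)
  -> after first Conv2d: (22, 101, 149, 84)
  -> after first MaxPool2d: (22, 101, 74, 42)
  -> after second Conv2d: (22, 172, 74, 42)
Output shape: (22, 172, 24, 14)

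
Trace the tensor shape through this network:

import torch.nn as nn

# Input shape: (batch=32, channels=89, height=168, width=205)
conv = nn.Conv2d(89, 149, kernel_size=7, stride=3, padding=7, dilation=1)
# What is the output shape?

Input shape: (32, 89, 168, 205)
Output shape: (32, 149, 59, 71)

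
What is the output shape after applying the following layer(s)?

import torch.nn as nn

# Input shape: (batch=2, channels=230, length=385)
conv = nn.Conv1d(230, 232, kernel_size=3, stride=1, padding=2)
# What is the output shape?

Input shape: (2, 230, 385)
Output shape: (2, 232, 387)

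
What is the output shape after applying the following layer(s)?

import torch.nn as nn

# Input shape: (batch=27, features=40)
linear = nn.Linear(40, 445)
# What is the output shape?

Input shape: (27, 40)
Output shape: (27, 445)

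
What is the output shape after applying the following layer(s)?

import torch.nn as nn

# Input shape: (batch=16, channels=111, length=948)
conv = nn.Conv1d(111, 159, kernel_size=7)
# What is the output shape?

Input shape: (16, 111, 948)
Output shape: (16, 159, 942)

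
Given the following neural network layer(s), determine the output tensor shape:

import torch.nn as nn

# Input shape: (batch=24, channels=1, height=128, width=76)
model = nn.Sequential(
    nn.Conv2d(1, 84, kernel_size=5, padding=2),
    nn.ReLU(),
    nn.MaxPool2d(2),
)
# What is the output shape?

Input shape: (24, 1, 128, 76)
  -> after Conv2d: (24, 84, 128, 76)
  -> after ReLU: (24, 84, 128, 76)
Output shape: (24, 84, 64, 38)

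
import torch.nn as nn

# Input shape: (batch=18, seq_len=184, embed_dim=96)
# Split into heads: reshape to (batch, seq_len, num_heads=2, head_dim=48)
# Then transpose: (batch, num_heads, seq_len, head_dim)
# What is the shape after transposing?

Input shape: (18, 184, 96)
  -> after reshape: (18, 184, 2, 48)
Output shape: (18, 2, 184, 48)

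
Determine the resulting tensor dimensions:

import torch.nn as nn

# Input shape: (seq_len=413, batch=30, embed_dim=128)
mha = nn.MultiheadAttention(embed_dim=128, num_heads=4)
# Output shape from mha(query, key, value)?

Input shape: (413, 30, 128)
Output shape: (413, 30, 128)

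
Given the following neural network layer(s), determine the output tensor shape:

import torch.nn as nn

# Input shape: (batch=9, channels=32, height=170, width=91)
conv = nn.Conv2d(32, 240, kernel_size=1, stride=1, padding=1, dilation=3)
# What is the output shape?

Input shape: (9, 32, 170, 91)
Output shape: (9, 240, 172, 93)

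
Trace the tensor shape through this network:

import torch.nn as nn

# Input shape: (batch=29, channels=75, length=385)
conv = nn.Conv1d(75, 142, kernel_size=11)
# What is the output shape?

Input shape: (29, 75, 385)
Output shape: (29, 142, 375)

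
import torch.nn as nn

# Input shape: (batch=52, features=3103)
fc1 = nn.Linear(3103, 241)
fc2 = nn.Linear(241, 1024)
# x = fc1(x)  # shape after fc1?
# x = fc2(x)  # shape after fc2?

Input shape: (52, 3103)
  -> after fc1: (52, 241)
Output shape: (52, 1024)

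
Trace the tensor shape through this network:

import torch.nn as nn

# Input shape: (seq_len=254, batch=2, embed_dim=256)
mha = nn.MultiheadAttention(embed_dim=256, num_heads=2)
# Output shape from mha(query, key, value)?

Input shape: (254, 2, 256)
Output shape: (254, 2, 256)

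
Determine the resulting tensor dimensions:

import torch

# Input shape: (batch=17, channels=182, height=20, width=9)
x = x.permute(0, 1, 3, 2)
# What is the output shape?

Input shape: (17, 182, 20, 9)
Output shape: (17, 182, 9, 20)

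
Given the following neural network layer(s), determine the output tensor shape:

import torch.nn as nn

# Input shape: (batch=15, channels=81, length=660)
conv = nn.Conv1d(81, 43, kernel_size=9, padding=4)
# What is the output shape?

Input shape: (15, 81, 660)
Output shape: (15, 43, 660)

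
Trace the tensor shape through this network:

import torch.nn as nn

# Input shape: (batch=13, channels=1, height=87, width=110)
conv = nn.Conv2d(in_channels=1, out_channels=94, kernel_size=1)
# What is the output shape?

Input shape: (13, 1, 87, 110)
Output shape: (13, 94, 87, 110)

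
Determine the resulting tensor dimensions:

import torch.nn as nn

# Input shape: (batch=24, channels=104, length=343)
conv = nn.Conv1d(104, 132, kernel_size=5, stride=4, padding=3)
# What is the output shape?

Input shape: (24, 104, 343)
Output shape: (24, 132, 87)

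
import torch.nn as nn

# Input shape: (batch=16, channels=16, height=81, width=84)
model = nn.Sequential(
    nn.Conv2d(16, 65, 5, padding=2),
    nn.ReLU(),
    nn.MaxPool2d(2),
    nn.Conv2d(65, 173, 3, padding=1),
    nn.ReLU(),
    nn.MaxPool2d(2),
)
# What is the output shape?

Input shape: (16, 16, 81, 84)
  -> after first Conv2d: (16, 65, 81, 84)
  -> after first MaxPool2d: (16, 65, 40, 42)
  -> after second Conv2d: (16, 173, 40, 42)
Output shape: (16, 173, 20, 21)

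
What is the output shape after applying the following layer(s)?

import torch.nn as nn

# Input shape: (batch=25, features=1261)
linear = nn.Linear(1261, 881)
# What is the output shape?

Input shape: (25, 1261)
Output shape: (25, 881)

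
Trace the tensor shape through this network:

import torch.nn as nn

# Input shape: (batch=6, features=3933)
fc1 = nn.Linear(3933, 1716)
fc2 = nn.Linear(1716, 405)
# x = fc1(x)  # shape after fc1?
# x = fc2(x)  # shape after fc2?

Input shape: (6, 3933)
  -> after fc1: (6, 1716)
Output shape: (6, 405)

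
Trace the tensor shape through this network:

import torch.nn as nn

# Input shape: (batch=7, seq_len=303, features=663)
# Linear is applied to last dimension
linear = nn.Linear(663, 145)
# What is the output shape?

Input shape: (7, 303, 663)
Output shape: (7, 303, 145)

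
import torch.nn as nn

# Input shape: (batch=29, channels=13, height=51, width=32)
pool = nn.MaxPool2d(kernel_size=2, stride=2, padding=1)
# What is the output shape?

Input shape: (29, 13, 51, 32)
Output shape: (29, 13, 26, 17)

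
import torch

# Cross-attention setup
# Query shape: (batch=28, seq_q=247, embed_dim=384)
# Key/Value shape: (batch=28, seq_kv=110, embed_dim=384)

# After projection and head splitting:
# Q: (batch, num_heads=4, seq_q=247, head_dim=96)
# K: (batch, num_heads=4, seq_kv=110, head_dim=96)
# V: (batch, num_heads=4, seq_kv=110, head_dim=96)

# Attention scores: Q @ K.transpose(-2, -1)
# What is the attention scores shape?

Input shape: (28, 247, 384)
Output shape: (28, 4, 247, 110)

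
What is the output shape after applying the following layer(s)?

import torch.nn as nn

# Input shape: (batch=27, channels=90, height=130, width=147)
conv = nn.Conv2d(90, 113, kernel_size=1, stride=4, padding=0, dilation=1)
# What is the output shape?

Input shape: (27, 90, 130, 147)
Output shape: (27, 113, 33, 37)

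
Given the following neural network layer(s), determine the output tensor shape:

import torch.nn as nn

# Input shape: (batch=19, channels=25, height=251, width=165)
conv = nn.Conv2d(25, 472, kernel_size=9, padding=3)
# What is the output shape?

Input shape: (19, 25, 251, 165)
Output shape: (19, 472, 249, 163)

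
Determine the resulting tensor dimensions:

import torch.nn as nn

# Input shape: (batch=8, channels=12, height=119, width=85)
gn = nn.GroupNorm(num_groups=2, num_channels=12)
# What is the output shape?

Input shape: (8, 12, 119, 85)
Output shape: (8, 12, 119, 85)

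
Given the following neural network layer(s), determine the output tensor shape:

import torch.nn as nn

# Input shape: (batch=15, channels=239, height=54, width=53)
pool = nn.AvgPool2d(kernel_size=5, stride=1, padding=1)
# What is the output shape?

Input shape: (15, 239, 54, 53)
Output shape: (15, 239, 52, 51)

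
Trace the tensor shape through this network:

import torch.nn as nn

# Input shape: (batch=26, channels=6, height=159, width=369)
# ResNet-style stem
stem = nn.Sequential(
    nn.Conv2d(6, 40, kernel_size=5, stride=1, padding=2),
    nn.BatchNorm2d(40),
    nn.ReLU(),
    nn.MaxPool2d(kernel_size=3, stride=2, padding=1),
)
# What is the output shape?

Input shape: (26, 6, 159, 369)
  -> after Conv2d 5x5 stride=1: (26, 40, 159, 369)
Output shape: (26, 40, 80, 185)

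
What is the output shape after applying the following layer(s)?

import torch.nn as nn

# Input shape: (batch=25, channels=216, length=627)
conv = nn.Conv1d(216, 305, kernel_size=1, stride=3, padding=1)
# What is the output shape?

Input shape: (25, 216, 627)
Output shape: (25, 305, 210)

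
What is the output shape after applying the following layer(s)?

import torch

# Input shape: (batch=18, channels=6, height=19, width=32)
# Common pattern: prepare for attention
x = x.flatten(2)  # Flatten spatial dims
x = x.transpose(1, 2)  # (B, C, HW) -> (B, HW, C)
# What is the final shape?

Input shape: (18, 6, 19, 32)
  -> after flatten(2): (18, 6, 608)
Output shape: (18, 608, 6)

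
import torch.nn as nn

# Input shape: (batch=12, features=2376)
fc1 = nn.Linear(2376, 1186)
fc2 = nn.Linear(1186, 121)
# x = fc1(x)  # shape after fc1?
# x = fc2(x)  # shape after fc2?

Input shape: (12, 2376)
  -> after fc1: (12, 1186)
Output shape: (12, 121)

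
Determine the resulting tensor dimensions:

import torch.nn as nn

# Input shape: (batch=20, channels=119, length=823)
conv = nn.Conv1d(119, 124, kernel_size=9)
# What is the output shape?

Input shape: (20, 119, 823)
Output shape: (20, 124, 815)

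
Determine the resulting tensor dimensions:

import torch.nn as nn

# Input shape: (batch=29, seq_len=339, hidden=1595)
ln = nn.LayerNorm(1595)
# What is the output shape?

Input shape: (29, 339, 1595)
Output shape: (29, 339, 1595)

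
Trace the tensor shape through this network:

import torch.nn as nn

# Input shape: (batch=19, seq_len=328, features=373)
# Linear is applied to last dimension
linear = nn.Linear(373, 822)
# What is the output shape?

Input shape: (19, 328, 373)
Output shape: (19, 328, 822)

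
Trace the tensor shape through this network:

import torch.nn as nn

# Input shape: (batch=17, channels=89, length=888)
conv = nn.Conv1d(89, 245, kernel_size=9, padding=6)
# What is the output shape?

Input shape: (17, 89, 888)
Output shape: (17, 245, 892)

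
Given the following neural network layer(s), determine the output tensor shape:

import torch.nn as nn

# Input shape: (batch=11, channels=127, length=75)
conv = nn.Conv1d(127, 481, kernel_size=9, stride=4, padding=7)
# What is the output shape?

Input shape: (11, 127, 75)
Output shape: (11, 481, 21)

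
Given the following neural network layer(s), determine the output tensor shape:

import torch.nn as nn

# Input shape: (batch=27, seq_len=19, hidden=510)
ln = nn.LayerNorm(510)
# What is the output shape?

Input shape: (27, 19, 510)
Output shape: (27, 19, 510)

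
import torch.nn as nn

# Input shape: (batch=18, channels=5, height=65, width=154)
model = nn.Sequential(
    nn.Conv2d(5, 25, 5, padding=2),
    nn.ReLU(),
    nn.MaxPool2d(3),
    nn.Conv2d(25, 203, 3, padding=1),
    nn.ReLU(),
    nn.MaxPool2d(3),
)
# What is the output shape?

Input shape: (18, 5, 65, 154)
  -> after first Conv2d: (18, 25, 65, 154)
  -> after first MaxPool2d: (18, 25, 21, 51)
  -> after second Conv2d: (18, 203, 21, 51)
Output shape: (18, 203, 7, 17)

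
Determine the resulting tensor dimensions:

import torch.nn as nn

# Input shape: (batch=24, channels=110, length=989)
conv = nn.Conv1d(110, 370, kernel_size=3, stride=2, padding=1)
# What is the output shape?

Input shape: (24, 110, 989)
Output shape: (24, 370, 495)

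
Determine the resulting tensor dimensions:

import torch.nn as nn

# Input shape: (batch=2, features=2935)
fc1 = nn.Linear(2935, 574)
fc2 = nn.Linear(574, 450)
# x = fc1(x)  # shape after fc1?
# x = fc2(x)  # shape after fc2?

Input shape: (2, 2935)
  -> after fc1: (2, 574)
Output shape: (2, 450)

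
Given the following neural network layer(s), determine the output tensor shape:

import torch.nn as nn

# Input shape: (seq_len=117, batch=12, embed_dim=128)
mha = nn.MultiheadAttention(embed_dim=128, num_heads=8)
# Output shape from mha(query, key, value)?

Input shape: (117, 12, 128)
Output shape: (117, 12, 128)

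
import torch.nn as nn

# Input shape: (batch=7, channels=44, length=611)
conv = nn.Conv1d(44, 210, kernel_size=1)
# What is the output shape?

Input shape: (7, 44, 611)
Output shape: (7, 210, 611)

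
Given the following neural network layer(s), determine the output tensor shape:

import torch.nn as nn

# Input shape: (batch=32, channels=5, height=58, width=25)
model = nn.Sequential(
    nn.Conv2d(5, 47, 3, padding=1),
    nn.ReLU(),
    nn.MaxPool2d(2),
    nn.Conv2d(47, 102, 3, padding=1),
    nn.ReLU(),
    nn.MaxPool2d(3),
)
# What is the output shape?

Input shape: (32, 5, 58, 25)
  -> after first Conv2d: (32, 47, 58, 25)
  -> after first MaxPool2d: (32, 47, 29, 12)
  -> after second Conv2d: (32, 102, 29, 12)
Output shape: (32, 102, 9, 4)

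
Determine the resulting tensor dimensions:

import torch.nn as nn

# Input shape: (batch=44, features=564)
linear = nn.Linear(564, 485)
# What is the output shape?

Input shape: (44, 564)
Output shape: (44, 485)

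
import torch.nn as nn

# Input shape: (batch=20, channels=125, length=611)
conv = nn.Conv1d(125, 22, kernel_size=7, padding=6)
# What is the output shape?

Input shape: (20, 125, 611)
Output shape: (20, 22, 617)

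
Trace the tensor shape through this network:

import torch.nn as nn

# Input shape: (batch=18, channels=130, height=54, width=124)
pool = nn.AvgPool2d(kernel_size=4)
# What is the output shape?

Input shape: (18, 130, 54, 124)
Output shape: (18, 130, 13, 31)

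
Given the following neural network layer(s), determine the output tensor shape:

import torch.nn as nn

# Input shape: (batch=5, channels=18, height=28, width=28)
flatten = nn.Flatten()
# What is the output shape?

Input shape: (5, 18, 28, 28)
Output shape: (5, 14112)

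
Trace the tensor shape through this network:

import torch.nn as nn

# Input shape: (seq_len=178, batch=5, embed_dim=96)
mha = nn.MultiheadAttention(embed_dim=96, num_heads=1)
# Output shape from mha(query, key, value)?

Input shape: (178, 5, 96)
Output shape: (178, 5, 96)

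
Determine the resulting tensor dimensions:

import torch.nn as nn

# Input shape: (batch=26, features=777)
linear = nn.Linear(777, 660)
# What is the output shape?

Input shape: (26, 777)
Output shape: (26, 660)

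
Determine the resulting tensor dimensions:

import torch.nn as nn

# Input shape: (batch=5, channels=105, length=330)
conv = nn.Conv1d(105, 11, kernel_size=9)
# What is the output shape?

Input shape: (5, 105, 330)
Output shape: (5, 11, 322)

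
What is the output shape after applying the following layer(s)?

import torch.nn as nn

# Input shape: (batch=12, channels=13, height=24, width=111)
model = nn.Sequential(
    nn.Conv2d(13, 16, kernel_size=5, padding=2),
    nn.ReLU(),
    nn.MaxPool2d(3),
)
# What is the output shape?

Input shape: (12, 13, 24, 111)
  -> after Conv2d: (12, 16, 24, 111)
  -> after ReLU: (12, 16, 24, 111)
Output shape: (12, 16, 8, 37)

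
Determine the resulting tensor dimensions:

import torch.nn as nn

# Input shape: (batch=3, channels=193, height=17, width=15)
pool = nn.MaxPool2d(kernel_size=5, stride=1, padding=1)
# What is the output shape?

Input shape: (3, 193, 17, 15)
Output shape: (3, 193, 15, 13)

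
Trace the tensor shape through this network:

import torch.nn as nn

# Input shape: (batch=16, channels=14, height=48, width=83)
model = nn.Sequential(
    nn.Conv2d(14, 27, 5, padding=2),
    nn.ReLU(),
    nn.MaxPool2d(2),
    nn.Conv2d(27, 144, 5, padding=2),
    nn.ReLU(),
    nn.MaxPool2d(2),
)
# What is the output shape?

Input shape: (16, 14, 48, 83)
  -> after first Conv2d: (16, 27, 48, 83)
  -> after first MaxPool2d: (16, 27, 24, 41)
  -> after second Conv2d: (16, 144, 24, 41)
Output shape: (16, 144, 12, 20)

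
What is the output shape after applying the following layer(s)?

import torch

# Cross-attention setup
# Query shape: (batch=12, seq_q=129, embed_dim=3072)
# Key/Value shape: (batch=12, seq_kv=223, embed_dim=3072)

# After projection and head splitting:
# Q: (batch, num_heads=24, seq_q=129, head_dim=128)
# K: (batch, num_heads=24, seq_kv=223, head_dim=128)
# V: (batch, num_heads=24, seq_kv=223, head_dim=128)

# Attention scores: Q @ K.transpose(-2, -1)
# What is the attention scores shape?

Input shape: (12, 129, 3072)
Output shape: (12, 24, 129, 223)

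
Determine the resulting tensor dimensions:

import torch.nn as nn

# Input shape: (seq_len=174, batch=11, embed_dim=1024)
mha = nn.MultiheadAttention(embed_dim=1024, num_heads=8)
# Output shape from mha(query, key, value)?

Input shape: (174, 11, 1024)
Output shape: (174, 11, 1024)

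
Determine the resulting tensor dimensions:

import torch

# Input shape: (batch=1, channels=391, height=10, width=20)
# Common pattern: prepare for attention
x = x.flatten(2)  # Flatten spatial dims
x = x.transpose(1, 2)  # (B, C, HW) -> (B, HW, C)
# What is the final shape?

Input shape: (1, 391, 10, 20)
  -> after flatten(2): (1, 391, 200)
Output shape: (1, 200, 391)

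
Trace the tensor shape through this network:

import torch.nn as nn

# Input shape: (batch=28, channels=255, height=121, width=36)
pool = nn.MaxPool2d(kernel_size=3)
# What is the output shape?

Input shape: (28, 255, 121, 36)
Output shape: (28, 255, 40, 12)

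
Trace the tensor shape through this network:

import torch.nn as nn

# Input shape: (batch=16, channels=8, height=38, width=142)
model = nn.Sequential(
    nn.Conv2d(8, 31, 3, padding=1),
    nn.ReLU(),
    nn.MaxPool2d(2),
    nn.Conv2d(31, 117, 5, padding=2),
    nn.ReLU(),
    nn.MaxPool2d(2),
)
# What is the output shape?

Input shape: (16, 8, 38, 142)
  -> after first Conv2d: (16, 31, 38, 142)
  -> after first MaxPool2d: (16, 31, 19, 71)
  -> after second Conv2d: (16, 117, 19, 71)
Output shape: (16, 117, 9, 35)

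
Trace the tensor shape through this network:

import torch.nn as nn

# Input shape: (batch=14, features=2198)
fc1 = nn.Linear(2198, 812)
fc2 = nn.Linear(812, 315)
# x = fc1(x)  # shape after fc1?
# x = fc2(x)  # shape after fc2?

Input shape: (14, 2198)
  -> after fc1: (14, 812)
Output shape: (14, 315)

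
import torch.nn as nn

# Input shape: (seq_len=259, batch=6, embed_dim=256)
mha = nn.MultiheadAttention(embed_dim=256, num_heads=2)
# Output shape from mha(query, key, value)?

Input shape: (259, 6, 256)
Output shape: (259, 6, 256)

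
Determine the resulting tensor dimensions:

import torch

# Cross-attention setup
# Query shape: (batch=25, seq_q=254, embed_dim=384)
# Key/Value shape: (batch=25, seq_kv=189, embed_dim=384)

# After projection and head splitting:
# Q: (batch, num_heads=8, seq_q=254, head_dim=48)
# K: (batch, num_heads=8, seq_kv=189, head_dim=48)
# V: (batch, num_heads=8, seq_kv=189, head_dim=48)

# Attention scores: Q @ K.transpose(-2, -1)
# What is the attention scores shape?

Input shape: (25, 254, 384)
Output shape: (25, 8, 254, 189)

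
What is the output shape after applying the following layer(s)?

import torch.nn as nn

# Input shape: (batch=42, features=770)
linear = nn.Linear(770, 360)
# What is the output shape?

Input shape: (42, 770)
Output shape: (42, 360)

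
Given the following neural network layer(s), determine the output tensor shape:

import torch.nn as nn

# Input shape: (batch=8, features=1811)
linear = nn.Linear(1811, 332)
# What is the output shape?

Input shape: (8, 1811)
Output shape: (8, 332)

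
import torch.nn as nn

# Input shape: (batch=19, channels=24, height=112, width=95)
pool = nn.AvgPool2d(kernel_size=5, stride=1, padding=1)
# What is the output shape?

Input shape: (19, 24, 112, 95)
Output shape: (19, 24, 110, 93)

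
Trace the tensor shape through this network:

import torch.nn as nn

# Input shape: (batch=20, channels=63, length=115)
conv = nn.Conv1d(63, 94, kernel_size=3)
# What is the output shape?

Input shape: (20, 63, 115)
Output shape: (20, 94, 113)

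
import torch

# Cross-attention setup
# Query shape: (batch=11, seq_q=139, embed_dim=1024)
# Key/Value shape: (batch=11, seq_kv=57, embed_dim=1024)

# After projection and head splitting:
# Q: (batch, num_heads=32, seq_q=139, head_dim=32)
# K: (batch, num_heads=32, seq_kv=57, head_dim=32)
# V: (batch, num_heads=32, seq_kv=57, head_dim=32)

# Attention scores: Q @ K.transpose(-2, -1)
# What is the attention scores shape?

Input shape: (11, 139, 1024)
Output shape: (11, 32, 139, 57)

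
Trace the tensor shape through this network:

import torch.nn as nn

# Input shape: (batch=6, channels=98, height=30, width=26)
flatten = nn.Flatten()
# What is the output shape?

Input shape: (6, 98, 30, 26)
Output shape: (6, 76440)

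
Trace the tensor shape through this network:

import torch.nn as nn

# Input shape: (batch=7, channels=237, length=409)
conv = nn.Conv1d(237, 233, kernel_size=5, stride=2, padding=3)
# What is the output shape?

Input shape: (7, 237, 409)
Output shape: (7, 233, 206)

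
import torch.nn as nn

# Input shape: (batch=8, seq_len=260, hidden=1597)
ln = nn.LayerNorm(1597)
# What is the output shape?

Input shape: (8, 260, 1597)
Output shape: (8, 260, 1597)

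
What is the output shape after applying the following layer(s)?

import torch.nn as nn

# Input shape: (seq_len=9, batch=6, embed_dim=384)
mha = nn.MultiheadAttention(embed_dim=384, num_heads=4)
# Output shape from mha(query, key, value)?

Input shape: (9, 6, 384)
Output shape: (9, 6, 384)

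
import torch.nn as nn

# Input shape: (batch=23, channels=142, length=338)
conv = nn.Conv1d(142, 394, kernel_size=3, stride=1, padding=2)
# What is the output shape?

Input shape: (23, 142, 338)
Output shape: (23, 394, 340)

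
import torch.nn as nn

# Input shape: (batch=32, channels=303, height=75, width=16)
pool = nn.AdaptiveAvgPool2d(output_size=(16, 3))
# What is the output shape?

Input shape: (32, 303, 75, 16)
Output shape: (32, 303, 16, 3)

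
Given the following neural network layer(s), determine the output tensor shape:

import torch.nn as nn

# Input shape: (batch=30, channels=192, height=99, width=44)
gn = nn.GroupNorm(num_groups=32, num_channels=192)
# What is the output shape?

Input shape: (30, 192, 99, 44)
Output shape: (30, 192, 99, 44)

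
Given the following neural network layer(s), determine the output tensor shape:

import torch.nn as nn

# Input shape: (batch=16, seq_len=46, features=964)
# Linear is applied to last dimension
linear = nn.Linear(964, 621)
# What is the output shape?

Input shape: (16, 46, 964)
Output shape: (16, 46, 621)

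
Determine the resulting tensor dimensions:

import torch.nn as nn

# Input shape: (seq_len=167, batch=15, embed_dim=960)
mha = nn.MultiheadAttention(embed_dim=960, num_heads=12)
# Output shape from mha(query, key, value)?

Input shape: (167, 15, 960)
Output shape: (167, 15, 960)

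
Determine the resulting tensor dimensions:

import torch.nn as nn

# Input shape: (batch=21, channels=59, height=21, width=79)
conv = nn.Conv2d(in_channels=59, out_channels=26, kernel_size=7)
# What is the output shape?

Input shape: (21, 59, 21, 79)
Output shape: (21, 26, 15, 73)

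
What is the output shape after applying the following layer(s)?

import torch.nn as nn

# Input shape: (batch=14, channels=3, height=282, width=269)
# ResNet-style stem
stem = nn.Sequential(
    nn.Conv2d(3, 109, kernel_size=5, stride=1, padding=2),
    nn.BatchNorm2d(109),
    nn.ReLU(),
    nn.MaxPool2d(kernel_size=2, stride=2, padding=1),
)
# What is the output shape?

Input shape: (14, 3, 282, 269)
  -> after Conv2d 5x5 stride=1: (14, 109, 282, 269)
Output shape: (14, 109, 142, 135)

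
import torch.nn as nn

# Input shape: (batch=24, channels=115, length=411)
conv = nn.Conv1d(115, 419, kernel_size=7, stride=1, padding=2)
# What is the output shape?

Input shape: (24, 115, 411)
Output shape: (24, 419, 409)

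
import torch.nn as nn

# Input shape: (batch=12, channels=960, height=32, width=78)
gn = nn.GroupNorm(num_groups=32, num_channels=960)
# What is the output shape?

Input shape: (12, 960, 32, 78)
Output shape: (12, 960, 32, 78)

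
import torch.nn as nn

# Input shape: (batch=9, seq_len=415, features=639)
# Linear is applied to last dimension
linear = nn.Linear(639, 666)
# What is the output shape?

Input shape: (9, 415, 639)
Output shape: (9, 415, 666)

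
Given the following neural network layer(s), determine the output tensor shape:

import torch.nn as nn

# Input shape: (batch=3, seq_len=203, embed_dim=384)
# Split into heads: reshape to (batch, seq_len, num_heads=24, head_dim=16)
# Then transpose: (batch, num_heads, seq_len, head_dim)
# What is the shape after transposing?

Input shape: (3, 203, 384)
  -> after reshape: (3, 203, 24, 16)
Output shape: (3, 24, 203, 16)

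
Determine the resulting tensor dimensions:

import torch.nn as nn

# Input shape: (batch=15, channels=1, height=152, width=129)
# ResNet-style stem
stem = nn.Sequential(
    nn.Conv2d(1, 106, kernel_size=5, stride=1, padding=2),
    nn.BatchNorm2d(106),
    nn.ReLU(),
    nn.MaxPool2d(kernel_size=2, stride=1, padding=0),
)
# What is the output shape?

Input shape: (15, 1, 152, 129)
  -> after Conv2d 5x5 stride=1: (15, 106, 152, 129)
Output shape: (15, 106, 151, 128)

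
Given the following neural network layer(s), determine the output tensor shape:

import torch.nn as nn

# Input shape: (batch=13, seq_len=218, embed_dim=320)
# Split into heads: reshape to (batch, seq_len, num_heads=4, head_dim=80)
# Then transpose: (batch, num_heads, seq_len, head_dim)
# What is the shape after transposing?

Input shape: (13, 218, 320)
  -> after reshape: (13, 218, 4, 80)
Output shape: (13, 4, 218, 80)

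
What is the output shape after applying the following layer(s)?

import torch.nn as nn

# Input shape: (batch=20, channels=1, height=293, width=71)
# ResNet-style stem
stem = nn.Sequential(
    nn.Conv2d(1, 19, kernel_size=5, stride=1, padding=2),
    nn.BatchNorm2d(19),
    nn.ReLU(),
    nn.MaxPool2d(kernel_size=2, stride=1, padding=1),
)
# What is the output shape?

Input shape: (20, 1, 293, 71)
  -> after Conv2d 5x5 stride=1: (20, 19, 293, 71)
Output shape: (20, 19, 294, 72)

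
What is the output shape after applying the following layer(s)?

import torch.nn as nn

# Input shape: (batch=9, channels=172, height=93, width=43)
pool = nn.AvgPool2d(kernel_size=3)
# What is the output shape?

Input shape: (9, 172, 93, 43)
Output shape: (9, 172, 31, 14)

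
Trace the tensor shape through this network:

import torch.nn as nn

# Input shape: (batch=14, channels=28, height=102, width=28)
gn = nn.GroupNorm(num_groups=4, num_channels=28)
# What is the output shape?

Input shape: (14, 28, 102, 28)
Output shape: (14, 28, 102, 28)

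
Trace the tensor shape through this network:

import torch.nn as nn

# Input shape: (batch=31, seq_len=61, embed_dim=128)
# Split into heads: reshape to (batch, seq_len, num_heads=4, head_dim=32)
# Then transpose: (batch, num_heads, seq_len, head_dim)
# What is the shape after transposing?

Input shape: (31, 61, 128)
  -> after reshape: (31, 61, 4, 32)
Output shape: (31, 4, 61, 32)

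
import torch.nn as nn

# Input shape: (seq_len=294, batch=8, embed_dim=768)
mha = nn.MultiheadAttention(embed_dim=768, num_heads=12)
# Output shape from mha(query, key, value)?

Input shape: (294, 8, 768)
Output shape: (294, 8, 768)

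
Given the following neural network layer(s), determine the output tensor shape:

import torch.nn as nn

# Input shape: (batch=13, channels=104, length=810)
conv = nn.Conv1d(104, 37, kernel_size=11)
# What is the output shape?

Input shape: (13, 104, 810)
Output shape: (13, 37, 800)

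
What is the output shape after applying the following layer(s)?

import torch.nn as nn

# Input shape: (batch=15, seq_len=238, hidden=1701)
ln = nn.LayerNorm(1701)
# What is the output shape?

Input shape: (15, 238, 1701)
Output shape: (15, 238, 1701)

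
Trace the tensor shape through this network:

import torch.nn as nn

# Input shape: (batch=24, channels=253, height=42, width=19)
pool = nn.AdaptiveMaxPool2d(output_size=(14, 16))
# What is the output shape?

Input shape: (24, 253, 42, 19)
Output shape: (24, 253, 14, 16)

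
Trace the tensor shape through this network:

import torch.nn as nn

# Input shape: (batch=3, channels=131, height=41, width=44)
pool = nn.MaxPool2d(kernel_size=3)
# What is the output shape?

Input shape: (3, 131, 41, 44)
Output shape: (3, 131, 13, 14)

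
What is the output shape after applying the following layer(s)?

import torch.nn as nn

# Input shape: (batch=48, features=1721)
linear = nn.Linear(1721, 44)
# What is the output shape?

Input shape: (48, 1721)
Output shape: (48, 44)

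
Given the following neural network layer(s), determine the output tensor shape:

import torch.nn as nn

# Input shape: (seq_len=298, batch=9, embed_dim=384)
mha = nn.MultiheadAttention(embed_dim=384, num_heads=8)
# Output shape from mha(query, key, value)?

Input shape: (298, 9, 384)
Output shape: (298, 9, 384)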